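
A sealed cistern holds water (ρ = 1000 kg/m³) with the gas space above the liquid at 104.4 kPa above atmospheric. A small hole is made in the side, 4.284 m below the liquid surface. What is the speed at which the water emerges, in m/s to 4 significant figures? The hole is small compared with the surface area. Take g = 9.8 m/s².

v = 17.11 m/s

Take point 1 at the surface (v₁ ≈ 0) and point 2 at the hole (at atmospheric pressure). Bernoulli: P₁ + ρg h = P_atm + ½ρv₂².
With P₁ − P_atm = 104400 Pa, v₂ = √(2gh + 2ΔP/ρ) = √(2·9.8·4.284 + 2·104400/1000) = 17.11 m/s.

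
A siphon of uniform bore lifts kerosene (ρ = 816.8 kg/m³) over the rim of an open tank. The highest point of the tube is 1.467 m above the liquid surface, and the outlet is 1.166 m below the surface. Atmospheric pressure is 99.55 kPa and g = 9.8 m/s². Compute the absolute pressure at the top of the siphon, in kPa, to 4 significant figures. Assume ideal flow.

78.47 kPa

The outlet speed comes from Torricelli: v = √(2g·1.166) = 4.781 m/s.
Continuity keeps v the same throughout the tube; from surface to crest, P_atm + 0 = P_top + ½ρv² + ρg·h_top.
P_top = 99550 − ½·816.8·4.781² − 816.8·9.8·1.467 = 78470 Pa.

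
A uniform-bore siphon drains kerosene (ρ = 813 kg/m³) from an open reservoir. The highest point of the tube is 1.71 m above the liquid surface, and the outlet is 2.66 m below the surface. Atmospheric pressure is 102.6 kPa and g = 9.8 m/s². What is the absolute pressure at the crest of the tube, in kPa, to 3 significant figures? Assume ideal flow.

From the surface to the outlet (both open to atmosphere, surface at rest): v = √(2g·h_out) = √(2·9.8·2.66) = 7.22 m/s.
Continuity keeps v the same throughout the tube; from surface to crest, P_atm + 0 = P_top + ½ρv² + ρg·h_top.
P_top = 102600 − ½·813·7.22² − 813·9.8·1.71 = 67800 Pa.

P_top ≈ 67.8 kPa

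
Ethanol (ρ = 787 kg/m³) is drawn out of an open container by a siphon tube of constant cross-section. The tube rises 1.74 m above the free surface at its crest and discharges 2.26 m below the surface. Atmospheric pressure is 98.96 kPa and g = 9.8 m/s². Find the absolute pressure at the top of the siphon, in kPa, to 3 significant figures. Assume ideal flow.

Bernoulli surface→outlet gives ½v² = g·h_out, so v = √(2·9.8·2.26) = 6.66 m/s.
The bore is uniform, so the speed at the crest is the same v. Bernoulli surface→crest: P_atm = P_top + ½ρv² + ρg·h_top.
P_top = 98960 − ½·787·6.66² − 787·9.8·1.74 = 68100 Pa.

P_top ≈ 68.1 kPa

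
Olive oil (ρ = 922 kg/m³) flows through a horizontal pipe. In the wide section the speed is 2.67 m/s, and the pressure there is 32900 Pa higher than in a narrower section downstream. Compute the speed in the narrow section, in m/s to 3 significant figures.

v₂ ≈ 8.86 m/s

Along the level pipe P + ½ρv² is conserved, hence v₂² = v₁² + 2(P₁ − P₂)/ρ.
v₂ = √(2.67² + 2·32900/922) = √(7.13 + 71.4) = 8.86 m/s.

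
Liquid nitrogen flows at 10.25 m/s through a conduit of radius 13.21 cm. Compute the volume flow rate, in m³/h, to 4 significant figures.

2023 m³/h

Q = A·v = 0.05482 m² × 10.25 m/s = 0.5619 m³/s.
Converting: 0.5619 m³/s × 3600 = 2023 m³/h.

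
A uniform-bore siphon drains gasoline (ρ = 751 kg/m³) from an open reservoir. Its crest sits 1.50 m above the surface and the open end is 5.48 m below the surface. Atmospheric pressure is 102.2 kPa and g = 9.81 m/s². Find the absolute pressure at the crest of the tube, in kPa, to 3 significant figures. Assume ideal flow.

P_top = 50.8 kPa

From the surface to the outlet (both open to atmosphere, surface at rest): v = √(2g·h_out) = √(2·9.81·5.48) = 10.4 m/s.
Continuity keeps v the same throughout the tube; from surface to crest, P_atm + 0 = P_top + ½ρv² + ρg·h_top.
P_top = 102200 − ½·751·10.4² − 751·9.81·1.50 = 50800 Pa.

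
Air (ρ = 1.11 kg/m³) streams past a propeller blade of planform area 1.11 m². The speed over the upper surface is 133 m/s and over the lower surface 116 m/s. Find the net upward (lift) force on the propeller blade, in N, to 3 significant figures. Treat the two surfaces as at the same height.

From P + ½ρv² = const at equal height, P_low − P_up = ½ρ(v_up² − v_low²).
ΔP = ½·1.11·(133² − 116²) = 2350 Pa.
Lift = ΔP · A = 2350 × 1.11 = 2610 N.

F = 2610 N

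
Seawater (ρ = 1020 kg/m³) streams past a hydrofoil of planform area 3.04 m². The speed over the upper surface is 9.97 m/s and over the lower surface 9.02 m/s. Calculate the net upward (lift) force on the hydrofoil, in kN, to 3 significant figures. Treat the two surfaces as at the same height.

From P + ½ρv² = const at equal height, P_low − P_up = ½ρ(v_up² − v_low²).
ΔP = ½·1020·(9.97² − 9.02²) = 9200 Pa.
Lift = ΔP · A = 9200 × 3.04 = 28000 N.

28.0 kN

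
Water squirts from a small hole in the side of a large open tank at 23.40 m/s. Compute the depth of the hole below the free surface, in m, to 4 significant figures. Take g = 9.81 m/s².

27.91 m

Torricelli: v = √(2gh), so h = v²/(2g).
h = 23.40²/(2·9.81) = 547.6/19.62 = 27.91 m.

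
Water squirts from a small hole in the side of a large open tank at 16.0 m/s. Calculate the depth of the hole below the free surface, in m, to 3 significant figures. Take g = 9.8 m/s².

h ≈ 13.1 m

Inverting v = √(2gh) gives h = v² / 2g.
h = 16.0²/(2·9.8) = 256/19.60 = 13.1 m.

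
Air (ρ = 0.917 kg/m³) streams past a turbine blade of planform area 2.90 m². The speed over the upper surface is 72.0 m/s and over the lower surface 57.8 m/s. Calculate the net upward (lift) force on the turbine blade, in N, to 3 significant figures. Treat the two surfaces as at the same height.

F = 2450 N

With equal heights on the two surfaces, Bernoulli gives P_lower − P_upper = ½ρ(v_upper² − v_lower²).
ΔP = ½·0.917·(72.0² − 57.8²) = 845 Pa.
Lift = ΔP · A = 845 × 2.90 = 2450 N.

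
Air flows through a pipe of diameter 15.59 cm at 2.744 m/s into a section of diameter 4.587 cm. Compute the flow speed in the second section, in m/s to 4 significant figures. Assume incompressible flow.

v₂ ≈ 31.70 m/s

Mass conservation (A₁v₁ = A₂v₂) gives v₂ = 2.744 × 190.9/16.53 = 31.70 m/s.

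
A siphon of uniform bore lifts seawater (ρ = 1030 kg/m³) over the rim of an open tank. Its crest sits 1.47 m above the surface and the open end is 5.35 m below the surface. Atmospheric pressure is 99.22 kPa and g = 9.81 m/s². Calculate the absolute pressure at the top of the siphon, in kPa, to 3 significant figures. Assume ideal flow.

P_top ≈ 30.3 kPa

Bernoulli surface→outlet gives ½v² = g·h_out, so v = √(2·9.81·5.35) = 10.2 m/s.
Continuity keeps v the same throughout the tube; from surface to crest, P_atm + 0 = P_top + ½ρv² + ρg·h_top.
P_top = 99220 − ½·1030·10.2² − 1030·9.81·1.47 = 30300 Pa.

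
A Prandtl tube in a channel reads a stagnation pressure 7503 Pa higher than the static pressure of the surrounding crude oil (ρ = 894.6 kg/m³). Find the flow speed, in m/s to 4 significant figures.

v ≈ 4.096 m/s

The dynamic pressure equals the rise in static pressure at the stagnation point: ΔP = ½ρv².
v = √(2ΔP/ρ) = √(2·7503/894.6) = 4.096 m/s.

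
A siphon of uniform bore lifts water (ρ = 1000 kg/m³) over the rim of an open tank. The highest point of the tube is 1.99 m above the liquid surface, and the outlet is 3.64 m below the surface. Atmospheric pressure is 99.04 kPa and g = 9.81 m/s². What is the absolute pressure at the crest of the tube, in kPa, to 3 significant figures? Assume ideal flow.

From the surface to the outlet (both open to atmosphere, surface at rest): v = √(2g·h_out) = √(2·9.81·3.64) = 8.45 m/s.
The bore is uniform, so the speed at the crest is the same v. Bernoulli surface→crest: P_atm = P_top + ½ρv² + ρg·h_top.
P_top = 99040 − ½·1000·8.45² − 1000·9.81·1.99 = 43800 Pa.

43.8 kPa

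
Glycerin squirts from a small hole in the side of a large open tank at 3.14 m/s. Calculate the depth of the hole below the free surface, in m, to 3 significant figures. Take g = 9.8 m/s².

Torricelli: v = √(2gh), so h = v²/(2g).
h = 3.14²/(2·9.8) = 9.86/19.60 = 0.503 m.

h ≈ 0.503 m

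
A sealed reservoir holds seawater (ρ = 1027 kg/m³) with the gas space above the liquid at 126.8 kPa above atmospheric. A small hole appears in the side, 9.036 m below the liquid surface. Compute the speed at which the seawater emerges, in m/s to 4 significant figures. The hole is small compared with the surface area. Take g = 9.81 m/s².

Take point 1 at the surface (v₁ ≈ 0) and point 2 at the hole (at atmospheric pressure). Bernoulli: P₁ + ρg h = P_atm + ½ρv₂².
With P₁ − P_atm = 126800 Pa, v₂ = √(2gh + 2ΔP/ρ) = √(2·9.81·9.036 + 2·126800/1027) = 20.60 m/s.

v = 20.60 m/s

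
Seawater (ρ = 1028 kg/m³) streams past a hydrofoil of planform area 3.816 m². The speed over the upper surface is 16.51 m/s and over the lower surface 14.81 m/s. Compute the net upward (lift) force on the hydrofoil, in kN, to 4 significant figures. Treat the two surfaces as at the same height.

From P + ½ρv² = const at equal height, P_low − P_up = ½ρ(v_up² − v_low²).
ΔP = ½·1028·(16.51² − 14.81²) = 27370 Pa.
Lift = ΔP · A = 27370 × 3.816 = 104400 N.

F = 104.4 kN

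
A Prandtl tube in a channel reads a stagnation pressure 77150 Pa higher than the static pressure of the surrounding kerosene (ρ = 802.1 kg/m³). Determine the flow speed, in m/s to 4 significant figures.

Bernoulli between the free stream and the stagnation point: ½ρv² = P_stag − P_static.
v = √(2ΔP/ρ) = √(2·77150/802.1) = 13.87 m/s.

v ≈ 13.87 m/s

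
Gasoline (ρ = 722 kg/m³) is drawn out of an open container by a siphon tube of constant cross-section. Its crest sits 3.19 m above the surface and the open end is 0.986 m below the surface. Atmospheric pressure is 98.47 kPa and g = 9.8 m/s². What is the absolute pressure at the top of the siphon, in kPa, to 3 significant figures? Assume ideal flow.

The outlet speed comes from Torricelli: v = √(2g·0.986) = 4.40 m/s.
The bore is uniform, so the speed at the crest is the same v. Bernoulli surface→crest: P_atm = P_top + ½ρv² + ρg·h_top.
P_top = 98470 − ½·722·4.40² − 722·9.8·3.19 = 68900 Pa.

P_top ≈ 68.9 kPa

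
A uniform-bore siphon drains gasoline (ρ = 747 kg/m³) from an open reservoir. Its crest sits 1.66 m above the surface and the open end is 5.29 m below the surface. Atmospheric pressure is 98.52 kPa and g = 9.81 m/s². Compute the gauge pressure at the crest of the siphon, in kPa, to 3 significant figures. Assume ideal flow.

P_gauge = -50.9 kPa

The outlet speed comes from Torricelli: v = √(2g·5.29) = 10.2 m/s.
The bore is uniform, so the speed at the crest is the same v. Bernoulli surface→crest: P_atm = P_top + ½ρv² + ρg·h_top.
P_top = 98520 − ½·747·10.2² − 747·9.81·1.66 = 47600 Pa. So P_gauge = P_top − P_atm = -50900 Pa.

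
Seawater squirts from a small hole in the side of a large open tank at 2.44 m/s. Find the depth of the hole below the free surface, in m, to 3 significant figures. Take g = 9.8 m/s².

0.304 m

Inverting v = √(2gh) gives h = v² / 2g.
h = 2.44²/(2·9.8) = 5.95/19.60 = 0.304 m.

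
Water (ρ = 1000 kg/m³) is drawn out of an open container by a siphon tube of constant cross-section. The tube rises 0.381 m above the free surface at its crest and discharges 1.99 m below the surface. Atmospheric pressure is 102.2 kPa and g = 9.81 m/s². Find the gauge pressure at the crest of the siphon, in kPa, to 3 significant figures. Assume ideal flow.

P_gauge ≈ -23.3 kPa

Bernoulli surface→outlet gives ½v² = g·h_out, so v = √(2·9.81·1.99) = 6.25 m/s.
With constant cross-section the crest speed equals v; applying Bernoulli from the surface up to the crest, P_top = P_atm − ½ρv² − ρg·h_top.
P_top = 102200 − ½·1000·6.25² − 1000·9.81·0.381 = 78900 Pa. So P_gauge = P_top − P_atm = -23300 Pa.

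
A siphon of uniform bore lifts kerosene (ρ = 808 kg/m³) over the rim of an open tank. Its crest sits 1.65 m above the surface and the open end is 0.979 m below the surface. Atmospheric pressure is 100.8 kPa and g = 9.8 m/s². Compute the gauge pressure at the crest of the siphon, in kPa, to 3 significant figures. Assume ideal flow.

From the surface to the outlet (both open to atmosphere, surface at rest): v = √(2g·h_out) = √(2·9.8·0.979) = 4.38 m/s.
Continuity keeps v the same throughout the tube; from surface to crest, P_atm + 0 = P_top + ½ρv² + ρg·h_top.
P_top = 100800 − ½·808·4.38² − 808·9.8·1.65 = 80000 Pa. So P_gauge = P_top − P_atm = -20800 Pa.

P_gauge ≈ -20.8 kPa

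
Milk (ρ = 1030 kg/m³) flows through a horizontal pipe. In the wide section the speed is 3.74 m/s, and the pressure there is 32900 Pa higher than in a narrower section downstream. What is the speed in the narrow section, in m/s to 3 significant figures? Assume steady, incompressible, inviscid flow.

Horizontal Bernoulli: P₁ + ½ρv₁² = P₂ + ½ρv₂², so v₂² = v₁² + 2(P₁ − P₂)/ρ.
v₂ = √(3.74² + 2·32900/1030) = √(14.0 + 63.9) = 8.82 m/s.

8.82 m/s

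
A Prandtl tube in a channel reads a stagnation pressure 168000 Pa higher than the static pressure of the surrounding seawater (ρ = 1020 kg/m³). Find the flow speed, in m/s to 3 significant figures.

v = 18.1 m/s

Bernoulli between the free stream and the stagnation point: ½ρv² = P_stag − P_static.
v = √(2ΔP/ρ) = √(2·168000/1020) = 18.1 m/s.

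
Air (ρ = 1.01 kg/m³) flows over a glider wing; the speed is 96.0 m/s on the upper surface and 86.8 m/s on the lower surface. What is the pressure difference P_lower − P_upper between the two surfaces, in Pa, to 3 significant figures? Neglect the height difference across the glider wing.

The pressure is lower where the speed is higher: ΔP = ½ρ(v_up² − v_low²).
ΔP = ½·1.01·(96.0² − 86.8²) = 849 Pa.

849 Pa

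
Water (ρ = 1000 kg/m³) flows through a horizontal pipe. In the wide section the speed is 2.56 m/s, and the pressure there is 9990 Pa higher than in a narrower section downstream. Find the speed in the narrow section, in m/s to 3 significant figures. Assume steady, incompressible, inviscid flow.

With h₁ = h₂, rearranging Bernoulli gives v₂ = √(v₁² + 2ΔP/ρ).
v₂ = √(2.56² + 2·9990/1000) = √(6.55 + 20.0) = 5.15 m/s.

v₂ = 5.15 m/s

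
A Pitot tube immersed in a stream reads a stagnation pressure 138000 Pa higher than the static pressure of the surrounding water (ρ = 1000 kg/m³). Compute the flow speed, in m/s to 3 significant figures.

16.6 m/s

At the stagnation point the flow is brought to rest, so Bernoulli gives P_stag − P_static = ½ρv².
v = √(2ΔP/ρ) = √(2·138000/1000) = 16.6 m/s.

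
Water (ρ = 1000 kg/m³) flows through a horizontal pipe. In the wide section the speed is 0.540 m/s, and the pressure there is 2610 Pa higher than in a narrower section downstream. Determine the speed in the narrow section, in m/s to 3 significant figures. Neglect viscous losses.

Horizontal Bernoulli: P₁ + ½ρv₁² = P₂ + ½ρv₂², so v₂² = v₁² + 2(P₁ − P₂)/ρ.
v₂ = √(0.540² + 2·2610/1000) = √(0.292 + 5.22) = 2.35 m/s.

v₂ ≈ 2.35 m/s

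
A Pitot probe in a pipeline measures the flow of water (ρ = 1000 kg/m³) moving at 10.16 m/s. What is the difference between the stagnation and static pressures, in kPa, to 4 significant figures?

Bernoulli between the free stream and the stagnation point: ½ρv² = P_stag − P_static.
ΔP = ½·1000·10.16² = 51610 Pa.

ΔP ≈ 51.61 kPa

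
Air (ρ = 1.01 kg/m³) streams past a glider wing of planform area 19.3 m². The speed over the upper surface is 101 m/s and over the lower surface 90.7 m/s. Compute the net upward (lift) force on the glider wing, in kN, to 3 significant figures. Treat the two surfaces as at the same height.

The faster flow above has the lower pressure; Bernoulli (same height) gives ΔP = ½ρ(v_up² − v_low²).
ΔP = ½·1.01·(101² − 90.7²) = 997 Pa.
Lift = ΔP · A = 997 × 19.3 = 19200 N.

F ≈ 19.2 kN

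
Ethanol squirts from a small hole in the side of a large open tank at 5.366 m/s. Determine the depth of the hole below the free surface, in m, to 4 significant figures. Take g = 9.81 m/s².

Inverting v = √(2gh) gives h = v² / 2g.
h = 5.366²/(2·9.81) = 28.79/19.62 = 1.468 m.

1.468 m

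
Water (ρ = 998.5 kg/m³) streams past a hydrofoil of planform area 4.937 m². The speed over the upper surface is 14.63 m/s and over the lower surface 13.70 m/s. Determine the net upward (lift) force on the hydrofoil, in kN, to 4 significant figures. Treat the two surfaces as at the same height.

The faster flow above has the lower pressure; Bernoulli (same height) gives ΔP = ½ρ(v_up² − v_low²).
ΔP = ½·998.5·(14.63² − 13.70²) = 13150 Pa.
Lift = ΔP · A = 13150 × 4.937 = 64940 N.

F = 64.94 kN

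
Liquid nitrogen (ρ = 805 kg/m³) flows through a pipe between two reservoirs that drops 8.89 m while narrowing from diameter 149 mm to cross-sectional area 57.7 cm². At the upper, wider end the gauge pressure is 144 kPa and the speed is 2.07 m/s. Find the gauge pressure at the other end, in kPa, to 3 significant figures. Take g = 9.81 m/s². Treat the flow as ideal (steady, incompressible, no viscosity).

Continuity gives A₁v₁ = A₂v₂, so v₂ = (174 cm²)/(57.7 cm²) × 2.07 m/s = 6.26 m/s.
Bernoulli: P₁ + ½ρv₁² + ρg h₁ = P₂ + ½ρv₂² + ρg h₂, so P₂ = P₁ + ½ρ(v₁² − v₂²) − ρg(h₂ − h₁).
P₂ = 144000 + ½·805·(2.07² − 6.26²) − 805·9.81·(−8.89) = 144000 + (-14000) − (-70200) = 200000 Pa.

P₂ = 200 kPa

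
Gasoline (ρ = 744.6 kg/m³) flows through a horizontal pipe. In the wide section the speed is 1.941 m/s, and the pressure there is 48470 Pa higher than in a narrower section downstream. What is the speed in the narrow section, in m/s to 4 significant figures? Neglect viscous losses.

With h₁ = h₂, rearranging Bernoulli gives v₂ = √(v₁² + 2ΔP/ρ).
v₂ = √(1.941² + 2·48470/744.6) = √(3.767 + 130.2) = 11.57 m/s.

v₂ ≈ 11.57 m/s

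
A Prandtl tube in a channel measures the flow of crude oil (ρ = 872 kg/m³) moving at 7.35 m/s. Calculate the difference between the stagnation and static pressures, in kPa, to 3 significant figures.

23.6 kPa

At the stagnation point the flow is brought to rest, so Bernoulli gives P_stag − P_static = ½ρv².
ΔP = ½·872·7.35² = 23600 Pa.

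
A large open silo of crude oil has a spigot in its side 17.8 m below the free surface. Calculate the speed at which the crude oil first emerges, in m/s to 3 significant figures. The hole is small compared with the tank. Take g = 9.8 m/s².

The surface is effectively still and both ends are open, so ½v² = gh and v = √(2·9.8·17.8) = 18.7 m/s.

v ≈ 18.7 m/s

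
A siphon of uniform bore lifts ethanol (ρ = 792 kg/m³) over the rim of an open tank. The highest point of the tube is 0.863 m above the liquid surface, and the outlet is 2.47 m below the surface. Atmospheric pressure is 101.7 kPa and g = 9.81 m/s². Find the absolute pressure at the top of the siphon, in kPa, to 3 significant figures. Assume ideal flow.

Bernoulli surface→outlet gives ½v² = g·h_out, so v = √(2·9.81·2.47) = 6.96 m/s.
The bore is uniform, so the speed at the crest is the same v. Bernoulli surface→crest: P_atm = P_top + ½ρv² + ρg·h_top.
P_top = 101700 − ½·792·6.96² − 792·9.81·0.863 = 75800 Pa.

P_top ≈ 75.8 kPa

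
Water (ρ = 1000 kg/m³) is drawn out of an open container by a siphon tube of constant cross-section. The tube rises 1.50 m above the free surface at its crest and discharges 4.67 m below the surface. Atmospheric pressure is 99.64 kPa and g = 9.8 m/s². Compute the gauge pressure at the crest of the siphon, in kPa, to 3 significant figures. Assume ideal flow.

The outlet speed comes from Torricelli: v = √(2g·4.67) = 9.57 m/s.
Continuity keeps v the same throughout the tube; from surface to crest, P_atm + 0 = P_top + ½ρv² + ρg·h_top.
P_top = 99640 − ½·1000·9.57² − 1000·9.8·1.50 = 39200 Pa. So P_gauge = P_top − P_atm = -60500 Pa.

P_gauge = -60.5 kPa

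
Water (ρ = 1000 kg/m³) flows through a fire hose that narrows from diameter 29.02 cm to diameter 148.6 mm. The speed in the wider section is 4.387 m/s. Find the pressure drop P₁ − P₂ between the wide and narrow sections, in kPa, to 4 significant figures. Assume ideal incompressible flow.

Mass conservation (A₁v₁ = A₂v₂) gives v₂ = 4.387 × 661.4/173.4 = 16.73 m/s.
Along the horizontal streamline, P + ½ρv² is constant.
P₁ − P₂ = ½·1000·(16.73² − 4.387²) = ½·1000·260.7 = 130300 Pa.

130.3 kPa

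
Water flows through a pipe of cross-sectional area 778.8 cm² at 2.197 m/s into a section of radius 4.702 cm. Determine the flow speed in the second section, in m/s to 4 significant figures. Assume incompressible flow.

The volume flow rate is constant, so v₂ = (A₁/A₂)v₁ = (778.8/69.46)·2.197 = 24.63 m/s.

24.63 m/s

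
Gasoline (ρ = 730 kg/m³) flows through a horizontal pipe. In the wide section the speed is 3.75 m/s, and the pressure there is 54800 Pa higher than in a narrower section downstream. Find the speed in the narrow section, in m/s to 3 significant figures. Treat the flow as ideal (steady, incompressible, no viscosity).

With h₁ = h₂, rearranging Bernoulli gives v₂ = √(v₁² + 2ΔP/ρ).
v₂ = √(3.75² + 2·54800/730) = √(14.1 + 150) = 12.8 m/s.

v₂ ≈ 12.8 m/s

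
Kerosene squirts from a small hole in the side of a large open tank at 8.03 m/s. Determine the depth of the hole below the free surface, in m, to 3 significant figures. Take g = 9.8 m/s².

h = 3.29 m

For a small hole in a large open tank, ½v² = gh, giving h = v²/(2g).
h = 8.03²/(2·9.8) = 64.5/19.60 = 3.29 m.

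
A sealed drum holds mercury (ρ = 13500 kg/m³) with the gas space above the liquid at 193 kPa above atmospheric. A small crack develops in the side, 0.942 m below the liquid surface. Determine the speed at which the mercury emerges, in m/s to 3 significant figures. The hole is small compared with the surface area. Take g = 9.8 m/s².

v ≈ 6.86 m/s

Take point 1 at the surface (v₁ ≈ 0) and point 2 at the hole (at atmospheric pressure). Bernoulli: P₁ + ρg h = P_atm + ½ρv₂².
With P₁ − P_atm = 193000 Pa, v₂ = √(2gh + 2ΔP/ρ) = √(2·9.8·0.942 + 2·193000/13500) = 6.86 m/s.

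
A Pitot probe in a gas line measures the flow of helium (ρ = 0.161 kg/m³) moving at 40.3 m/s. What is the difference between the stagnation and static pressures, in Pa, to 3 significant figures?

At the stagnation point the flow is brought to rest, so Bernoulli gives P_stag − P_static = ½ρv².
ΔP = ½·0.161·40.3² = 131 Pa.

ΔP = 131 Pa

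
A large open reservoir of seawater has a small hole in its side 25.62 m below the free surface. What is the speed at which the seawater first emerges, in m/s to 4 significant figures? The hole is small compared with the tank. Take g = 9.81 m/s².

The surface is effectively still and both ends are open, so ½v² = gh and v = √(2·9.81·25.62) = 22.42 m/s.

v ≈ 22.42 m/s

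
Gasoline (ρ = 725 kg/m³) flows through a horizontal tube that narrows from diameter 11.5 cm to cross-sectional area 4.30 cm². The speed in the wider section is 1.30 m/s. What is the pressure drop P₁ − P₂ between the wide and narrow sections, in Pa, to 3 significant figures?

ΔP = 357000 Pa

Continuity gives A₁v₁ = A₂v₂, so v₂ = (104 cm²)/(4.30 cm²) × 1.30 m/s = 31.4 m/s.
Bernoulli (h₁ = h₂): P₁ − P₂ = ½ρ(v₂² − v₁²).
P₁ − P₂ = ½·725·(31.4² − 1.30²) = ½·725·984 = 357000 Pa.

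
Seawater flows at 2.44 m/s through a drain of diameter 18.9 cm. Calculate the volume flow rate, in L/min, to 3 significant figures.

Q ≈ 4110 L/min

Q = A·v = 0.0281 m² × 2.44 m/s = 0.0685 m³/s.
Converting: 0.0685 m³/s × 60000 = 4110 L/min.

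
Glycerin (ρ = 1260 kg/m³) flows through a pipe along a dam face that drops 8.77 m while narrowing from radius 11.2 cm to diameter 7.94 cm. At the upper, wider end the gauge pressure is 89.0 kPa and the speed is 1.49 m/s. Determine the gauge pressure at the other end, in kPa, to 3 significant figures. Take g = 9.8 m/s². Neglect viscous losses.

By continuity, v₂ = v₁·A₁/A₂ = 1.49·(394/49.5) = 11.9 m/s.
Bernoulli: P₁ + ½ρv₁² + ρg h₁ = P₂ + ½ρv₂² + ρg h₂, so P₂ = P₁ + ½ρ(v₁² − v₂²) − ρg(h₂ − h₁).
P₂ = 89000 + ½·1260·(1.49² − 11.9²) − 1260·9.8·(−8.77) = 89000 + (-87200) − (-108000) = 110000 Pa.

P₂ ≈ 110 kPa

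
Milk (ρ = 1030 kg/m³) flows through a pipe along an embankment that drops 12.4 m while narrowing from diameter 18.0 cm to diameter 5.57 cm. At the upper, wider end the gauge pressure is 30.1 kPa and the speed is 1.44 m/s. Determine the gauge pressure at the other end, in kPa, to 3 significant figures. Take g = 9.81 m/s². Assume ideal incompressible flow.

Continuity gives A₁v₁ = A₂v₂, so v₂ = (254 cm²)/(24.4 cm²) × 1.44 m/s = 15.0 m/s.
Applying Bernoulli between the two ends and solving for P₂: P₂ = P₁ + ½ρ(v₁² − v₂²) − ρgΔh.
P₂ = 30100 + ½·1030·(1.44² − 15.0²) − 1030·9.81·(−12.4) = 30100 + (-115000) − (-125000) = 40000 Pa.

P₂ ≈ 40.0 kPa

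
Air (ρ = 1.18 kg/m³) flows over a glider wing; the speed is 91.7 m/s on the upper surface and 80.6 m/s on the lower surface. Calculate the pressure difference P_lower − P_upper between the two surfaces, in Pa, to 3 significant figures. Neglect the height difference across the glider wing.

The pressure is lower where the speed is higher: ΔP = ½ρ(v_up² − v_low²).
ΔP = ½·1.18·(91.7² − 80.6²) = 1130 Pa.

ΔP ≈ 1130 Pa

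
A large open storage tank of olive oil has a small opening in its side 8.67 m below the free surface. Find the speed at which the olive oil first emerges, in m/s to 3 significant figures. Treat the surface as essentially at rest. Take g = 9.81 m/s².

v ≈ 13.0 m/s

Torricelli's result v = √(2gh) gives v = √(2·9.81·8.67) = 13.0 m/s.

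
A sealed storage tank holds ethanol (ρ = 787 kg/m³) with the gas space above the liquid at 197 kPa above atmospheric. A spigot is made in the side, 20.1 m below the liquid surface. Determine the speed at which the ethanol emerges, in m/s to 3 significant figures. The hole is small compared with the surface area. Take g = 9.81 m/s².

v ≈ 29.9 m/s

Take point 1 at the surface (v₁ ≈ 0) and point 2 at the hole (at atmospheric pressure). Bernoulli: P₁ + ρg h = P_atm + ½ρv₂².
With P₁ − P_atm = 197000 Pa, v₂ = √(2gh + 2ΔP/ρ) = √(2·9.81·20.1 + 2·197000/787) = 29.9 m/s.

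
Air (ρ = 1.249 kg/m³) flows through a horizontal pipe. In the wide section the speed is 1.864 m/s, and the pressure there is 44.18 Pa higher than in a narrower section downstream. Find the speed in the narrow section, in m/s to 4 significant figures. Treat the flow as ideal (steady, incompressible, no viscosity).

v₂ ≈ 8.615 m/s

With h₁ = h₂, rearranging Bernoulli gives v₂ = √(v₁² + 2ΔP/ρ).
v₂ = √(1.864² + 2·44.18/1.249) = √(3.474 + 70.74) = 8.615 m/s.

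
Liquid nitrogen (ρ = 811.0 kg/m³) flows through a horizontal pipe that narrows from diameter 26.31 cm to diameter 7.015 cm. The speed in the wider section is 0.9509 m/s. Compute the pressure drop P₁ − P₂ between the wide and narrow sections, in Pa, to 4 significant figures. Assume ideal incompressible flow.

The volume flow rate is constant, so v₂ = (A₁/A₂)v₁ = (543.7/38.65)·0.9509 = 13.38 m/s.
Along the horizontal streamline, P + ½ρv² is constant.
P₁ − P₂ = ½·811.0·(13.38² − 0.9509²) = ½·811.0·178.0 = 72180 Pa.

ΔP ≈ 72180 Pa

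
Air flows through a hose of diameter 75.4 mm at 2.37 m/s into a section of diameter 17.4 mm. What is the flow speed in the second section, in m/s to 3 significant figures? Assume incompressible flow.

v₂ ≈ 44.5 m/s

The volume flow rate is constant, so v₂ = (A₁/A₂)v₁ = (44.7/2.38)·2.37 = 44.5 m/s.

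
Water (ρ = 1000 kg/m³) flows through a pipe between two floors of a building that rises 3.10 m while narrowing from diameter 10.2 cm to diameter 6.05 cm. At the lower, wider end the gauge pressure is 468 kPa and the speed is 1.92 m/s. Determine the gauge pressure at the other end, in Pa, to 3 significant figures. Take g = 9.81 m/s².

Mass conservation (A₁v₁ = A₂v₂) gives v₂ = 1.92 × 81.7/28.7 = 5.46 m/s.
Bernoulli: P₁ + ½ρv₁² + ρg h₁ = P₂ + ½ρv₂² + ρg h₂, so P₂ = P₁ + ½ρ(v₁² − v₂²) − ρg(h₂ − h₁).
P₂ = 468000 + ½·1000·(1.92² − 5.46²) − 1000·9.81·(+3.10) = 468000 + (-13000) − (30400) = 425000 Pa.

P₂ ≈ 425000 Pa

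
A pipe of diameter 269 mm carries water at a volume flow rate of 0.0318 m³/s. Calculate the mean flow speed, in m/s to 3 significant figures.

v ≈ 0.560 m/s

Q = 0.0318 m³/s = 0.0318 m³/s.
v = Q/A = 0.0318 / 0.0568 = 0.560 m/s.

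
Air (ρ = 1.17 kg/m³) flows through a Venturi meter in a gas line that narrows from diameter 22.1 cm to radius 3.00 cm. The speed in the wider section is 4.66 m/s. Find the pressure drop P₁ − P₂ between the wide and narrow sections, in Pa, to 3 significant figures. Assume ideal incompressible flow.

ΔP ≈ 2330 Pa

By continuity, v₂ = v₁·A₁/A₂ = 4.66·(384/28.3) = 63.2 m/s.
Bernoulli (h₁ = h₂): P₁ − P₂ = ½ρ(v₂² − v₁²).
P₁ − P₂ = ½·1.17·(63.2² − 4.66²) = ½·1.17·3980 = 2330 Pa.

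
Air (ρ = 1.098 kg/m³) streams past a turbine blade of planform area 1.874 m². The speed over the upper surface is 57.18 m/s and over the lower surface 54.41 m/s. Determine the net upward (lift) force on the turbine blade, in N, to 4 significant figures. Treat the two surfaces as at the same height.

F ≈ 318.0 N

The faster flow above has the lower pressure; Bernoulli (same height) gives ΔP = ½ρ(v_up² − v_low²).
ΔP = ½·1.098·(57.18² − 54.41²) = 169.7 Pa.
Lift = ΔP · A = 169.7 × 1.874 = 318.0 N.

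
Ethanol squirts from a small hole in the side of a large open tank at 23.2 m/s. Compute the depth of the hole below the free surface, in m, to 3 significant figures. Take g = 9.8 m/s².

Inverting v = √(2gh) gives h = v² / 2g.
h = 23.2²/(2·9.8) = 538/19.60 = 27.5 m.

27.5 m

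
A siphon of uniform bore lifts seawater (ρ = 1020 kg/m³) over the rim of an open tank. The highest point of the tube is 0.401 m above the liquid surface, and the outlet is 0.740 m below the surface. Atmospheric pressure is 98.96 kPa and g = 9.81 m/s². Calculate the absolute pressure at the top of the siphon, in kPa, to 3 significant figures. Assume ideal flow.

87.5 kPa

Bernoulli surface→outlet gives ½v² = g·h_out, so v = √(2·9.81·0.740) = 3.81 m/s.
The bore is uniform, so the speed at the crest is the same v. Bernoulli surface→crest: P_atm = P_top + ½ρv² + ρg·h_top.
P_top = 98960 − ½·1020·3.81² − 1020·9.81·0.401 = 87500 Pa.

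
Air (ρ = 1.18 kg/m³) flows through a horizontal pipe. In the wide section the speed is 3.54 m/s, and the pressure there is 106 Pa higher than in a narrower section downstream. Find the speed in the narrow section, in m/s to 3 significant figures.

Horizontal Bernoulli: P₁ + ½ρv₁² = P₂ + ½ρv₂², so v₂² = v₁² + 2(P₁ − P₂)/ρ.
v₂ = √(3.54² + 2·106/1.18) = √(12.5 + 180) = 13.9 m/s.

v₂ ≈ 13.9 m/s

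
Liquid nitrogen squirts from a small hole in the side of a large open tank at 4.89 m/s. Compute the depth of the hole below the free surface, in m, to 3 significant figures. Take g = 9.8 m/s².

h = 1.22 m

For a small hole in a large open tank, ½v² = gh, giving h = v²/(2g).
h = 4.89²/(2·9.8) = 23.9/19.60 = 1.22 m.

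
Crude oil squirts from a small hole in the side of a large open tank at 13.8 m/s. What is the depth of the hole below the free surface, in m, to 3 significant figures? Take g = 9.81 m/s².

h ≈ 9.71 m

For a small hole in a large open tank, ½v² = gh, giving h = v²/(2g).
h = 13.8²/(2·9.81) = 190/19.62 = 9.71 m.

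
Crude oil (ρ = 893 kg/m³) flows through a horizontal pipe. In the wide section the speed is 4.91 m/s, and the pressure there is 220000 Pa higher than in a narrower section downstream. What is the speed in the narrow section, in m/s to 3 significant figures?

Horizontal Bernoulli: P₁ + ½ρv₁² = P₂ + ½ρv₂², so v₂² = v₁² + 2(P₁ − P₂)/ρ.
v₂ = √(4.91² + 2·220000/893) = √(24.1 + 493) = 22.7 m/s.

v₂ ≈ 22.7 m/s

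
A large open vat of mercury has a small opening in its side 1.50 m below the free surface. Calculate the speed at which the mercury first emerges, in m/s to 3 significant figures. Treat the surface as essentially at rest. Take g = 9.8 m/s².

v ≈ 5.42 m/s

With the surface at rest and both surface and jet at atmospheric pressure, Bernoulli gives ρg h = ½ρv², so v = √(2gh) = √(2·9.8·1.50) = 5.42 m/s.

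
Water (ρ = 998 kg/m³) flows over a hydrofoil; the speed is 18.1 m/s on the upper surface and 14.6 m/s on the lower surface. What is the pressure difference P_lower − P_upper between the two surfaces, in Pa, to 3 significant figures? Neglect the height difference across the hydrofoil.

With negligible Δh, P + ½ρv² is constant, so P_low − P_up = ½ρ(v_up² − v_low²).
ΔP = ½·998·(18.1² − 14.6²) = 57100 Pa.

ΔP ≈ 57100 Pa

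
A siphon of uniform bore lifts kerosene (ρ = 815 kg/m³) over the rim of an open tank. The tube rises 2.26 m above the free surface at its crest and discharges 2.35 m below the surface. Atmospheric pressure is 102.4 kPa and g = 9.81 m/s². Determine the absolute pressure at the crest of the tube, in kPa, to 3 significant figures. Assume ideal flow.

P_top = 65.5 kPa

From the surface to the outlet (both open to atmosphere, surface at rest): v = √(2g·h_out) = √(2·9.81·2.35) = 6.79 m/s.
Continuity keeps v the same throughout the tube; from surface to crest, P_atm + 0 = P_top + ½ρv² + ρg·h_top.
P_top = 102400 − ½·815·6.79² − 815·9.81·2.26 = 65500 Pa.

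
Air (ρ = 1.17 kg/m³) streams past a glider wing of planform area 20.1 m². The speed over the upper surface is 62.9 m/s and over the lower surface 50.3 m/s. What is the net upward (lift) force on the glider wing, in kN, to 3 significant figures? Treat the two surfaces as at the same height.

The faster flow above has the lower pressure; Bernoulli (same height) gives ΔP = ½ρ(v_up² − v_low²).
ΔP = ½·1.17·(62.9² − 50.3²) = 834 Pa.
Lift = ΔP · A = 834 × 20.1 = 16800 N.

16.8 kN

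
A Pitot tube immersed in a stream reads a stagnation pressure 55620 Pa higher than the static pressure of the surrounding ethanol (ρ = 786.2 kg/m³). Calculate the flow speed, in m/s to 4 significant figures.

v = 11.89 m/s

The dynamic pressure equals the rise in static pressure at the stagnation point: ΔP = ½ρv².
v = √(2ΔP/ρ) = √(2·55620/786.2) = 11.89 m/s.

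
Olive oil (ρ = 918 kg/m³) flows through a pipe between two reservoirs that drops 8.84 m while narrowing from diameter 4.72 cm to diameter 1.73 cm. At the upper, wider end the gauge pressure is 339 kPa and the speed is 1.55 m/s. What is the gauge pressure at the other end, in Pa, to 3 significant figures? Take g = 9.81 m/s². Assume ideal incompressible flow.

P₂ ≈ 359000 Pa

Continuity gives A₁v₁ = A₂v₂, so v₂ = (17.5 cm²)/(2.35 cm²) × 1.55 m/s = 11.5 m/s.
Energy conservation along the streamline gives P₂ = P₁ − ½ρ(v₂² − v₁²) − ρg(h₂ − h₁).
P₂ = 339000 + ½·918·(1.55² − 11.5²) − 918·9.81·(−8.84) = 339000 + (-60000) − (-79600) = 359000 Pa.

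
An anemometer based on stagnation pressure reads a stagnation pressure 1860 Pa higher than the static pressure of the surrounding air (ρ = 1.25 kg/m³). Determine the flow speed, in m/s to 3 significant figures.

54.6 m/s

Bernoulli between the free stream and the stagnation point: ½ρv² = P_stag − P_static.
v = √(2ΔP/ρ) = √(2·1860/1.25) = 54.6 m/s.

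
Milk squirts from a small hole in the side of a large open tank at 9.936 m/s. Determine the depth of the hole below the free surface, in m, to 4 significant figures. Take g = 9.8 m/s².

h = 5.037 m

Torricelli: v = √(2gh), so h = v²/(2g).
h = 9.936²/(2·9.8) = 98.72/19.60 = 5.037 m.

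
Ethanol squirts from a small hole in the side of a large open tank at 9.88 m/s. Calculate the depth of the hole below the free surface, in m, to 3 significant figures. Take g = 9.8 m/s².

h ≈ 4.98 m

Inverting v = √(2gh) gives h = v² / 2g.
h = 9.88²/(2·9.8) = 97.6/19.60 = 4.98 m.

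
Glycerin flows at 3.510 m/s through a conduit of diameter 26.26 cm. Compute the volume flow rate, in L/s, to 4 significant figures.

Q = A·v = 0.05416 m² × 3.510 m/s = 0.1901 m³/s.
Converting: 0.1901 m³/s × 1000 = 190.1 L/s.

Q ≈ 190.1 L/s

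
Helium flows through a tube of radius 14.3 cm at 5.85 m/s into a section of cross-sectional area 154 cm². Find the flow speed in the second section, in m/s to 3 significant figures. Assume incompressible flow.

24.4 m/s

The volume flow rate is constant, so v₂ = (A₁/A₂)v₁ = (642/154)·5.85 = 24.4 m/s.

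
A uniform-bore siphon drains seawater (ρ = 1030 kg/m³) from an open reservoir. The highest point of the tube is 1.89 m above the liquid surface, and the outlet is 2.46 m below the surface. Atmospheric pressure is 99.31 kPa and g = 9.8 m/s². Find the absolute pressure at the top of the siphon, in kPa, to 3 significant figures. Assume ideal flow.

P_top ≈ 55.4 kPa

From the surface to the outlet (both open to atmosphere, surface at rest): v = √(2g·h_out) = √(2·9.8·2.46) = 6.94 m/s.
The bore is uniform, so the speed at the crest is the same v. Bernoulli surface→crest: P_atm = P_top + ½ρv² + ρg·h_top.
P_top = 99310 − ½·1030·6.94² − 1030·9.8·1.89 = 55400 Pa.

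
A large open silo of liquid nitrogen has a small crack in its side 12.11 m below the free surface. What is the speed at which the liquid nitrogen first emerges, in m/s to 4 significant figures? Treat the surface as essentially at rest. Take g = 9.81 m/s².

Torricelli's result v = √(2gh) gives v = √(2·9.81·12.11) = 15.41 m/s.

15.41 m/s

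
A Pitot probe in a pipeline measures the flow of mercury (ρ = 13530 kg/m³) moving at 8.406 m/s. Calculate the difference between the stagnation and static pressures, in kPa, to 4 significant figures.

ΔP ≈ 478.0 kPa

Bernoulli between the free stream and the stagnation point: ½ρv² = P_stag − P_static.
ΔP = ½·13530·8.406² = 478000 Pa.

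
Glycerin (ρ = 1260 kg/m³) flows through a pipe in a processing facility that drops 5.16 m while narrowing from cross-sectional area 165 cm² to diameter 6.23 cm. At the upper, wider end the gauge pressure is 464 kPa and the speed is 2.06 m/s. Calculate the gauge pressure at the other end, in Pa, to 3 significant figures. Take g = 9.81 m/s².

P₂ ≈ 452000 Pa

Mass conservation (A₁v₁ = A₂v₂) gives v₂ = 2.06 × 165/30.5 = 11.2 m/s.
Bernoulli: P₁ + ½ρv₁² + ρg h₁ = P₂ + ½ρv₂² + ρg h₂, so P₂ = P₁ + ½ρ(v₁² − v₂²) − ρg(h₂ − h₁).
P₂ = 464000 + ½·1260·(2.06² − 11.2²) − 1260·9.81·(−5.16) = 464000 + (-75700) − (-63800) = 452000 Pa.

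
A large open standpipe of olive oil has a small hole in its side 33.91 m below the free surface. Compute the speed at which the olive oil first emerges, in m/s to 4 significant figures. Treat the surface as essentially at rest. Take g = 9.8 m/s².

With the surface at rest and both surface and jet at atmospheric pressure, Bernoulli gives ρg h = ½ρv², so v = √(2gh) = √(2·9.8·33.91) = 25.78 m/s.

25.78 m/s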